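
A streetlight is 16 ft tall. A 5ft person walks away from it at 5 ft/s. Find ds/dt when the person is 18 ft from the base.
25/11 ft/s

By similar triangles: 16/(x+s) = 5/s
Solving: s = 5x/11
ds/dt = 5/11 · dx/dt = 5/11 · 5 = 25/11 ft/s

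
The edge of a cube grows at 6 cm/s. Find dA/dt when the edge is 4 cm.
288 cm²/s

A = 6s²
dA/dt = 12s · ds/dt = 12·4·6 = 288 cm²/s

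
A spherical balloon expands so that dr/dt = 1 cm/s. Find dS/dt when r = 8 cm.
64π cm²/s

S = 4πr²
dS/dt = dS/dr · dr/dt = 8πr · 1
At r = 8: dS/dt = 64π cm²/s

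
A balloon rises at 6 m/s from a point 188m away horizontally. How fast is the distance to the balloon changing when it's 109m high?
654√1889/9445 ≈ 3.009 m/s

z² = 188² + y²
z = √(188² + 109²) = 5√1889
dz/dt = y/z · dy/dt = 109/(5√1889) · 6 = 654√1889/9445 ≈ 3.009 m/s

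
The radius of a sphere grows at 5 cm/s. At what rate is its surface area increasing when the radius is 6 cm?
240π cm²/s

S = 4πr²
dS/dt = dS/dr · dr/dt = 8πr · 5
At r = 6: dS/dt = 240π cm²/s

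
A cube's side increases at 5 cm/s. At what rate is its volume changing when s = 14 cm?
2940 cm³/s

V = s³
dV/dt = 3s² · ds/dt = 3·14²·5 = 2940 cm³/s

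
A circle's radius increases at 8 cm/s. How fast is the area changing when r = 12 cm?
192π cm²/s

A = πr²
dA/dt = 2πr · dr/dt = 2π(12)(8) = 192π cm²/s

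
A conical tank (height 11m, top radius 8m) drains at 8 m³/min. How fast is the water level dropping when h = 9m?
121/(648π) ≈ 0.05944 m/min

r/h = 8/11, so r = (8/11)h
V = (1/3)πr²h = (1/3)π((8/11)h)²h = (64/363)πh³
dV/dh = (64/121)πh²
dh/dt = (dV/dt)/(dV/dh) = -8/((64/121)π·9²) = -121/(648π) m/min
The level is dropping at 121/(648π) ≈ 0.05944 m/min.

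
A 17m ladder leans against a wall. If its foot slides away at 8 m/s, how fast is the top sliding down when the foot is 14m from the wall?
112√93/93 ≈ 11.61 m/s

x² + y² = 17²
2x·dx/dt + 2y·dy/dt = 0
dy/dt = -x/y · dx/dt = -14/√93 · 8 = -112√93/93 m/s
The top is descending at 112√93/93 ≈ 11.61 m/s.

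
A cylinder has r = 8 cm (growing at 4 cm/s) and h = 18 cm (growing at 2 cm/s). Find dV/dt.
1280π cm³/s

V = πr²h
dV/dt = 2πrh·dr/dt + πr²·dh/dt
= 2π(8)(18)(4) + π(8)²(2)
= 1280π cm³/s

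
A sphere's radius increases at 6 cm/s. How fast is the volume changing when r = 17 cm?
6936π cm³/s

V = (4/3)πr³
dV/dt = dV/dr · dr/dt = 4πr² · 6
At r = 17: dV/dt = 6936π cm³/s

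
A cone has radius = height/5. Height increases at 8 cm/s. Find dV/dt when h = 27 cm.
5832π/25 cm³/s

V = (1/3)π(h/5)²h = πh³/75
dV/dt = πh²/25 · 8
At h = 27: dV/dt = 5832π/25 cm³/s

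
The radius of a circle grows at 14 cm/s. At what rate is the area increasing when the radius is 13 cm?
364π cm²/s

A = πr²
dA/dt = 2πr · dr/dt = 2π(13)(14) = 364π cm²/s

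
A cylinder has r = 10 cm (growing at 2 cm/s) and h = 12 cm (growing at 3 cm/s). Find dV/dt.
780π cm³/s

V = πr²h
dV/dt = 2πrh·dr/dt + πr²·dh/dt
= 2π(10)(12)(2) + π(10)²(3)
= 780π cm³/s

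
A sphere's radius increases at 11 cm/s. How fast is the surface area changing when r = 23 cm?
2024π cm²/s

S = 4πr²
dS/dt = dS/dr · dr/dt = 8πr · 11
At r = 23: dS/dt = 2024π cm²/s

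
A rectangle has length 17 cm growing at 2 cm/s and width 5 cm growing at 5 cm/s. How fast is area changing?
95 cm²/s

A = lw
dA/dt = w·dl/dt + l·dw/dt = 5·2 + 17·5 = 95 cm²/s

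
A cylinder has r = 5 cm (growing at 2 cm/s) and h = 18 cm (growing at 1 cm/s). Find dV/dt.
385π cm³/s

V = πr²h
dV/dt = 2πrh·dr/dt + πr²·dh/dt
= 2π(5)(18)(2) + π(5)²(1)
= 385π cm³/s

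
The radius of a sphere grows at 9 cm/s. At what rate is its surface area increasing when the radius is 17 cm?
1224π cm²/s

S = 4πr²
dS/dt = dS/dr · dr/dt = 8πr · 9
At r = 17: dS/dt = 1224π cm²/s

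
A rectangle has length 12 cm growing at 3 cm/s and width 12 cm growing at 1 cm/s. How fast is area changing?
48 cm²/s

A = lw
dA/dt = w·dl/dt + l·dw/dt = 12·3 + 12·1 = 48 cm²/s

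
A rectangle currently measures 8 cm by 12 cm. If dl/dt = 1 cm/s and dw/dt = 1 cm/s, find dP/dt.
4 cm/s

P = 2(l + w)
dP/dt = 2(dl/dt + dw/dt) = 2(1 + 1) = 4 cm/s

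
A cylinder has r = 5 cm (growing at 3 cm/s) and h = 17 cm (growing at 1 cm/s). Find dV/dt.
535π cm³/s

V = πr²h
dV/dt = 2πrh·dr/dt + πr²·dh/dt
= 2π(5)(17)(3) + π(5)²(1)
= 535π cm³/s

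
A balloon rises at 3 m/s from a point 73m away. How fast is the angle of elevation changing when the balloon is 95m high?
0.015257 rad/s

tan(θ) = y/73
sec²(θ) · dθ/dt = (1/73) · dy/dt
dθ/dt = cos²(θ)/73 · 3 = 73/(73² + 95²) · 3
dθ/dt = 0.015257 rad/s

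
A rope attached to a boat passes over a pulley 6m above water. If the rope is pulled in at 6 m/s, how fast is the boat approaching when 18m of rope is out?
9√2/2 ≈ 6.364 m/s

rope² = x² + 6²
x = √(18² - 6²) = 12√2
dx/dt = (rope/x) · d(rope)/dt = (18/(12√2)) · (-6) = -9√2/2 m/s
The boat approaches at 9√2/2 ≈ 6.364 m/s.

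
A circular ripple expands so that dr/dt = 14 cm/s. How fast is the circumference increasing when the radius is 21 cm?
28π cm/s

C = 2πr
dC/dt = 2π · dr/dt = 2π · 14 = 28π cm/s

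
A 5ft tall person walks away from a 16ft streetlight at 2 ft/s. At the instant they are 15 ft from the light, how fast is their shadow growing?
10/11 ft/s

By similar triangles: 16/(x+s) = 5/s
Solving: s = 5x/11
ds/dt = 5/11 · dx/dt = 5/11 · 2 = 10/11 ft/s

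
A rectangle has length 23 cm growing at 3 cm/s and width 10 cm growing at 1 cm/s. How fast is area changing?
53 cm²/s

A = lw
dA/dt = w·dl/dt + l·dw/dt = 10·3 + 23·1 = 53 cm²/s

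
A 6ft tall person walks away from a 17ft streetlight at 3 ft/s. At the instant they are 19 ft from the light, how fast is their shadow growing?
18/11 ft/s

By similar triangles: 17/(x+s) = 6/s
Solving: s = 6x/11
ds/dt = 6/11 · dx/dt = 6/11 · 3 = 18/11 ft/s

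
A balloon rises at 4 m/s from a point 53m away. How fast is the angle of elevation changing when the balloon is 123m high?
0.011818 rad/s

tan(θ) = y/53
sec²(θ) · dθ/dt = (1/53) · dy/dt
dθ/dt = cos²(θ)/53 · 4 = 53/(53² + 123²) · 4
dθ/dt = 0.011818 rad/s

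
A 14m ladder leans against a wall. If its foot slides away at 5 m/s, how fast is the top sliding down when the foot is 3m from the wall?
15√187/187 ≈ 1.097 m/s

x² + y² = 14²
2x·dx/dt + 2y·dy/dt = 0
dy/dt = -x/y · dx/dt = -3/√187 · 5 = -15√187/187 m/s
The top is descending at 15√187/187 ≈ 1.097 m/s.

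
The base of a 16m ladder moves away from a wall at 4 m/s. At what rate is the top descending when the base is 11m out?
44√15/45 ≈ 3.787 m/s

x² + y² = 16²
2x·dx/dt + 2y·dy/dt = 0
dy/dt = -x/y · dx/dt = -11/(3√15) · 4 = -44√15/45 m/s
The top is descending at 44√15/45 ≈ 3.787 m/s.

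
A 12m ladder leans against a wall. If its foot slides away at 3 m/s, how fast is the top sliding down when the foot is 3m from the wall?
√15/5 ≈ 0.7746 m/s

x² + y² = 12²
2x·dx/dt + 2y·dy/dt = 0
dy/dt = -x/y · dx/dt = -3/(3√15) · 3 = -√15/5 m/s
The top is descending at √15/5 ≈ 0.7746 m/s.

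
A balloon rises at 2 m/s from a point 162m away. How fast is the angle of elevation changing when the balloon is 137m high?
0.007198 rad/s

tan(θ) = y/162
sec²(θ) · dθ/dt = (1/162) · dy/dt
dθ/dt = cos²(θ)/162 · 2 = 162/(162² + 137²) · 2
dθ/dt = 0.007198 rad/s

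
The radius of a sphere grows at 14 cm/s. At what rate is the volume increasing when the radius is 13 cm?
9464π cm³/s

V = (4/3)πr³
dV/dt = dV/dr · dr/dt = 4πr² · 14
At r = 13: dV/dt = 9464π cm³/s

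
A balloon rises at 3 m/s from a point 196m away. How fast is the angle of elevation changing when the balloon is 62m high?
0.013914 rad/s

tan(θ) = y/196
sec²(θ) · dθ/dt = (1/196) · dy/dt
dθ/dt = cos²(θ)/196 · 3 = 196/(196² + 62²) · 3
dθ/dt = 0.013914 rad/s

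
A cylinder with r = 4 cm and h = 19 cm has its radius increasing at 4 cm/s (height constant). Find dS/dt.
216π cm²/s

S = 2πrh + 2πr² (lateral + bases)
dS/dt = (2πh + 4πr)·dr/dt = (2π·19 + 4π·4)·4
= 216π cm²/s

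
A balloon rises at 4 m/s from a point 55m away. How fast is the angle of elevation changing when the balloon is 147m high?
0.008931 rad/s

tan(θ) = y/55
sec²(θ) · dθ/dt = (1/55) · dy/dt
dθ/dt = cos²(θ)/55 · 4 = 55/(55² + 147²) · 4
dθ/dt = 0.008931 rad/s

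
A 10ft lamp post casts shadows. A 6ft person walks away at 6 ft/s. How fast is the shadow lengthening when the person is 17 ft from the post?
9 ft/s

By similar triangles: 10/(x+s) = 6/s
Solving: s = 6x/4
ds/dt = 6/4 · dx/dt = 3/2 · 6 = 9 ft/s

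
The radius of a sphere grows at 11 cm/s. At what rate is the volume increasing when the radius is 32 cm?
45056π cm³/s

V = (4/3)πr³
dV/dt = dV/dr · dr/dt = 4πr² · 11
At r = 32: dV/dt = 45056π cm³/s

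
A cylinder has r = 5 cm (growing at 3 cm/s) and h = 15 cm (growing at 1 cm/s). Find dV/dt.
475π cm³/s

V = πr²h
dV/dt = 2πrh·dr/dt + πr²·dh/dt
= 2π(5)(15)(3) + π(5)²(1)
= 475π cm³/s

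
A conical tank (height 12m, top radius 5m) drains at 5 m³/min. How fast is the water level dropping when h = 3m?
16/(5π) ≈ 1.019 m/min

r/h = 5/12, so r = (5/12)h
V = (1/3)πr²h = (1/3)π((5/12)h)²h = (25/432)πh³
dV/dh = (25/144)πh²
dh/dt = (dV/dt)/(dV/dh) = -5/((25/144)π·3²) = -16/(5π) m/min
The level is dropping at 16/(5π) ≈ 1.019 m/min.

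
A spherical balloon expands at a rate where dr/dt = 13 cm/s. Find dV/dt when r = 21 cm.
22932π cm³/s

V = (4/3)πr³
dV/dt = dV/dr · dr/dt = 4πr² · 13
At r = 21: dV/dt = 22932π cm³/s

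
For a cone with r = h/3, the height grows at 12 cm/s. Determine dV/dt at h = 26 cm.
2704π/3 cm³/s

V = (1/3)π(h/3)²h = πh³/27
dV/dt = πh²/9 · 12
At h = 26: dV/dt = 2704π/3 cm³/s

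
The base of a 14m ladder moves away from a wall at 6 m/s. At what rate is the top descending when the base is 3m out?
18√187/187 ≈ 1.316 m/s

x² + y² = 14²
2x·dx/dt + 2y·dy/dt = 0
dy/dt = -x/y · dx/dt = -3/√187 · 6 = -18√187/187 m/s
The top is descending at 18√187/187 ≈ 1.316 m/s.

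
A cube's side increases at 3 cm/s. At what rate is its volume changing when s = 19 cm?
3249 cm³/s

V = s³
dV/dt = 3s² · ds/dt = 3·19²·3 = 3249 cm³/s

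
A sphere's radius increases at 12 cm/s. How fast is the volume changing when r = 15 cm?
10800π cm³/s

V = (4/3)πr³
dV/dt = dV/dr · dr/dt = 4πr² · 12
At r = 15: dV/dt = 10800π cm³/s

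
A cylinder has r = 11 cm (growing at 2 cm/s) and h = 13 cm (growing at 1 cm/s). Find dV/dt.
693π cm³/s

V = πr²h
dV/dt = 2πrh·dr/dt + πr²·dh/dt
= 2π(11)(13)(2) + π(11)²(1)
= 693π cm³/s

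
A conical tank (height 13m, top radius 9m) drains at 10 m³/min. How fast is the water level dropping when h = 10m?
169/(810π) ≈ 0.06641 m/min

r/h = 9/13, so r = (9/13)h
V = (1/3)πr²h = (1/3)π((9/13)h)²h = (27/169)πh³
dV/dh = (81/169)πh²
dh/dt = (dV/dt)/(dV/dh) = -10/((81/169)π·10²) = -169/(810π) m/min
The level is dropping at 169/(810π) ≈ 0.06641 m/min.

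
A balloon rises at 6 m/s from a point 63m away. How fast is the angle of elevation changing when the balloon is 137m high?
0.016624 rad/s

tan(θ) = y/63
sec²(θ) · dθ/dt = (1/63) · dy/dt
dθ/dt = cos²(θ)/63 · 6 = 63/(63² + 137²) · 6
dθ/dt = 0.016624 rad/s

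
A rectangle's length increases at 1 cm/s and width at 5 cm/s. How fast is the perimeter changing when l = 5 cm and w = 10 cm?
12 cm/s

P = 2(l + w)
dP/dt = 2(dl/dt + dw/dt) = 2(1 + 5) = 12 cm/s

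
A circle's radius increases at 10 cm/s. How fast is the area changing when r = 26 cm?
520π cm²/s

A = πr²
dA/dt = 2πr · dr/dt = 2π(26)(10) = 520π cm²/s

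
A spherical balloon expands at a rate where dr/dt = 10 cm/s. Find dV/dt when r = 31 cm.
38440π cm³/s

V = (4/3)πr³
dV/dt = dV/dr · dr/dt = 4πr² · 10
At r = 31: dV/dt = 38440π cm³/s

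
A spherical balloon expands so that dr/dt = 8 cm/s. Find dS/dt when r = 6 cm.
384π cm²/s

S = 4πr²
dS/dt = dS/dr · dr/dt = 8πr · 8
At r = 6: dS/dt = 384π cm²/s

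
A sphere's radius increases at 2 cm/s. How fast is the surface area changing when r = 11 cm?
176π cm²/s

S = 4πr²
dS/dt = dS/dr · dr/dt = 8πr · 2
At r = 11: dS/dt = 176π cm²/s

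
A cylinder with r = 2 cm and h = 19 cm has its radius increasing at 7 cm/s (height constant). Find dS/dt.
322π cm²/s

S = 2πrh + 2πr² (lateral + bases)
dS/dt = (2πh + 4πr)·dr/dt = (2π·19 + 4π·2)·7
= 322π cm²/s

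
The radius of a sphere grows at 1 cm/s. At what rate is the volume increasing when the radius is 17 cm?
1156π cm³/s

V = (4/3)πr³
dV/dt = dV/dr · dr/dt = 4πr² · 1
At r = 17: dV/dt = 1156π cm³/s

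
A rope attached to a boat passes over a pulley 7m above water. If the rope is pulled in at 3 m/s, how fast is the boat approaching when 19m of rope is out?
19√78/52 ≈ 3.227 m/s

rope² = x² + 7²
x = √(19² - 7²) = 2√78
dx/dt = (rope/x) · d(rope)/dt = (19/(2√78)) · (-3) = -19√78/52 m/s
The boat approaches at 19√78/52 ≈ 3.227 m/s.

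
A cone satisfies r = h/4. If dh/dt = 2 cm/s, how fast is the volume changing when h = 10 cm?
25π/2 cm³/s

V = (1/3)π(h/4)²h = πh³/48
dV/dt = πh²/16 · 2
At h = 10: dV/dt = 25π/2 cm³/s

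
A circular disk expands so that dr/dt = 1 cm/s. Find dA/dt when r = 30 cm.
60π cm²/s

A = πr²
dA/dt = 2πr · dr/dt = 2π(30)(1) = 60π cm²/s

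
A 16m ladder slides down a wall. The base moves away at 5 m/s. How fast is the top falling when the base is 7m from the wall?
35√23/69 ≈ 2.433 m/s

x² + y² = 16²
2x·dx/dt + 2y·dy/dt = 0
dy/dt = -x/y · dx/dt = -7/(3√23) · 5 = -35√23/69 m/s
The top is descending at 35√23/69 ≈ 2.433 m/s.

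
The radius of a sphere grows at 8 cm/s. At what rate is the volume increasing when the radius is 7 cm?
1568π cm³/s

V = (4/3)πr³
dV/dt = dV/dr · dr/dt = 4πr² · 8
At r = 7: dV/dt = 1568π cm³/s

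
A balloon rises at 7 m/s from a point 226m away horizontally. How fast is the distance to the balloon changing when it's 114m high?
399√16018/16018 ≈ 3.153 m/s

z² = 226² + y²
z = √(226² + 114²) = 2√16018
dz/dt = y/z · dy/dt = 114/(2√16018) · 7 = 399√16018/16018 ≈ 3.153 m/s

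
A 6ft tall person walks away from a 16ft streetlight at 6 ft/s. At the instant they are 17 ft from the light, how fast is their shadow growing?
18/5 ft/s

By similar triangles: 16/(x+s) = 6/s
Solving: s = 6x/10
ds/dt = 6/10 · dx/dt = 3/5 · 6 = 18/5 ft/s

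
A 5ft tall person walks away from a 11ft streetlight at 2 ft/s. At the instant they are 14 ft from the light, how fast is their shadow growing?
5/3 ft/s

By similar triangles: 11/(x+s) = 5/s
Solving: s = 5x/6
ds/dt = 5/6 · dx/dt = 5/6 · 2 = 5/3 ft/s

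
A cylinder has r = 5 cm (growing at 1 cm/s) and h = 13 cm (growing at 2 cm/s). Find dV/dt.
180π cm³/s

V = πr²h
dV/dt = 2πrh·dr/dt + πr²·dh/dt
= 2π(5)(13)(1) + π(5)²(2)
= 180π cm³/s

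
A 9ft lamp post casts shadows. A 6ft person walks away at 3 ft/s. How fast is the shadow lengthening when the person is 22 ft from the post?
6 ft/s

By similar triangles: 9/(x+s) = 6/s
Solving: s = 6x/3
ds/dt = 6/3 · dx/dt = 2 · 3 = 6 ft/s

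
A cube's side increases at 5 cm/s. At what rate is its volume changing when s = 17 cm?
4335 cm³/s

V = s³
dV/dt = 3s² · ds/dt = 3·17²·5 = 4335 cm³/s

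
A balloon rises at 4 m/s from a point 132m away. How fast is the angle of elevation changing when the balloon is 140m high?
0.014261 rad/s

tan(θ) = y/132
sec²(θ) · dθ/dt = (1/132) · dy/dt
dθ/dt = cos²(θ)/132 · 4 = 132/(132² + 140²) · 4
dθ/dt = 0.014261 rad/s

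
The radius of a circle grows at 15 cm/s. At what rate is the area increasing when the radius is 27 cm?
810π cm²/s

A = πr²
dA/dt = 2πr · dr/dt = 2π(27)(15) = 810π cm²/s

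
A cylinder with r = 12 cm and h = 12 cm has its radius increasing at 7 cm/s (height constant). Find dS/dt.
504π cm²/s

S = 2πrh + 2πr² (lateral + bases)
dS/dt = (2πh + 4πr)·dr/dt = (2π·12 + 4π·12)·7
= 504π cm²/s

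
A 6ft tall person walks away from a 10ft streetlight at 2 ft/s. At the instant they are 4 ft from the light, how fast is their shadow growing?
3 ft/s

By similar triangles: 10/(x+s) = 6/s
Solving: s = 6x/4
ds/dt = 6/4 · dx/dt = 3/2 · 2 = 3 ft/s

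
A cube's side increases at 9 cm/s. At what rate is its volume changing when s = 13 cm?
4563 cm³/s

V = s³
dV/dt = 3s² · ds/dt = 3·13²·9 = 4563 cm³/s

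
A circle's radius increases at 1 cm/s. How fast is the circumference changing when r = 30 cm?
2π cm/s

C = 2πr
dC/dt = 2π · dr/dt = 2π · 1 = 2π cm/s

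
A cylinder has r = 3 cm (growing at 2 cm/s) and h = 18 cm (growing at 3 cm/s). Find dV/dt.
243π cm³/s

V = πr²h
dV/dt = 2πrh·dr/dt + πr²·dh/dt
= 2π(3)(18)(2) + π(3)²(3)
= 243π cm³/s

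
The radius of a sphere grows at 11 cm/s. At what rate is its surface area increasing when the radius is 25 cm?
2200π cm²/s

S = 4πr²
dS/dt = dS/dr · dr/dt = 8πr · 11
At r = 25: dS/dt = 2200π cm²/s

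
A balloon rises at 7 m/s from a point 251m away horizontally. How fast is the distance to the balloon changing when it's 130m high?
910√79901/79901 ≈ 3.219 m/s

z² = 251² + y²
z = √(251² + 130²) = √79901
dz/dt = y/z · dy/dt = 130/√79901 · 7 = 910√79901/79901 ≈ 3.219 m/s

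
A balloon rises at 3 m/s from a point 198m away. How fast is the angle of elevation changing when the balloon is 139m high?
0.01015 rad/s

tan(θ) = y/198
sec²(θ) · dθ/dt = (1/198) · dy/dt
dθ/dt = cos²(θ)/198 · 3 = 198/(198² + 139²) · 3
dθ/dt = 0.01015 rad/s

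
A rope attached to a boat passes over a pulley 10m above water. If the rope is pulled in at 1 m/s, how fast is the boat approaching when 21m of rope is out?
21√341/341 ≈ 1.137 m/s

rope² = x² + 10²
x = √(21² - 10²) = √341
dx/dt = (rope/x) · d(rope)/dt = (21/√341) · (-1) = -21√341/341 m/s
The boat approaches at 21√341/341 ≈ 1.137 m/s.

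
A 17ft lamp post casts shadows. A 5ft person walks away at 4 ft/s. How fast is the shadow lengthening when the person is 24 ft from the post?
5/3 ft/s

By similar triangles: 17/(x+s) = 5/s
Solving: s = 5x/12
ds/dt = 5/12 · dx/dt = 5/12 · 4 = 5/3 ft/s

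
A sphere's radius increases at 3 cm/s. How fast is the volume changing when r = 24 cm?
6912π cm³/s

V = (4/3)πr³
dV/dt = dV/dr · dr/dt = 4πr² · 3
At r = 24: dV/dt = 6912π cm³/s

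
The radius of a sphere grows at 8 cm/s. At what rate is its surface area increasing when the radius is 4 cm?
256π cm²/s

S = 4πr²
dS/dt = dS/dr · dr/dt = 8πr · 8
At r = 4: dS/dt = 256π cm²/s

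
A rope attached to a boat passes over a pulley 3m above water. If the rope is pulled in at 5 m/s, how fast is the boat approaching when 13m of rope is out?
13√10/8 ≈ 5.139 m/s

rope² = x² + 3²
x = √(13² - 3²) = 4√10
dx/dt = (rope/x) · d(rope)/dt = (13/(4√10)) · (-5) = -13√10/8 m/s
The boat approaches at 13√10/8 ≈ 5.139 m/s.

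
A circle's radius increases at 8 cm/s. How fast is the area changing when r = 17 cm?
272π cm²/s

A = πr²
dA/dt = 2πr · dr/dt = 2π(17)(8) = 272π cm²/s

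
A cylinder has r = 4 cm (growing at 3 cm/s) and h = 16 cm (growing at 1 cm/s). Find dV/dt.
400π cm³/s

V = πr²h
dV/dt = 2πrh·dr/dt + πr²·dh/dt
= 2π(4)(16)(3) + π(4)²(1)
= 400π cm³/s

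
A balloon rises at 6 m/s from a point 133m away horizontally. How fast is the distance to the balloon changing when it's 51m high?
153√20290/10145 ≈ 2.148 m/s

z² = 133² + y²
z = √(133² + 51²) = √20290
dz/dt = y/z · dy/dt = 51/√20290 · 6 = 153√20290/10145 ≈ 2.148 m/s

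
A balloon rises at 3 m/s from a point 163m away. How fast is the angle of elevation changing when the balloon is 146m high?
0.010212 rad/s

tan(θ) = y/163
sec²(θ) · dθ/dt = (1/163) · dy/dt
dθ/dt = cos²(θ)/163 · 3 = 163/(163² + 146²) · 3
dθ/dt = 0.010212 rad/s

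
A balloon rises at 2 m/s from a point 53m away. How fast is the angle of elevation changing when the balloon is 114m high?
0.006707 rad/s

tan(θ) = y/53
sec²(θ) · dθ/dt = (1/53) · dy/dt
dθ/dt = cos²(θ)/53 · 2 = 53/(53² + 114²) · 2
dθ/dt = 0.006707 rad/s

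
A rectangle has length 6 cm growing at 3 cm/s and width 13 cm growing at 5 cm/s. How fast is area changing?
69 cm²/s

A = lw
dA/dt = w·dl/dt + l·dw/dt = 13·3 + 6·5 = 69 cm²/s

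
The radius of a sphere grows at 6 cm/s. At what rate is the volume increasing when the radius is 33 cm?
26136π cm³/s

V = (4/3)πr³
dV/dt = dV/dr · dr/dt = 4πr² · 6
At r = 33: dV/dt = 26136π cm³/s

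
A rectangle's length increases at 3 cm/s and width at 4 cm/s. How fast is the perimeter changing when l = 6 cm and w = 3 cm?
14 cm/s

P = 2(l + w)
dP/dt = 2(dl/dt + dw/dt) = 2(3 + 4) = 14 cm/s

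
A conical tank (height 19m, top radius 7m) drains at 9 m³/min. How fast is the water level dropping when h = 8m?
3249/(3136π) ≈ 0.3298 m/min

r/h = 7/19, so r = (7/19)h
V = (1/3)πr²h = (1/3)π((7/19)h)²h = (49/1083)πh³
dV/dh = (49/361)πh²
dh/dt = (dV/dt)/(dV/dh) = -9/((49/361)π·8²) = -3249/(3136π) m/min
The level is dropping at 3249/(3136π) ≈ 0.3298 m/min.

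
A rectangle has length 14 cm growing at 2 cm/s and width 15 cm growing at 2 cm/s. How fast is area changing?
58 cm²/s

A = lw
dA/dt = w·dl/dt + l·dw/dt = 15·2 + 14·2 = 58 cm²/s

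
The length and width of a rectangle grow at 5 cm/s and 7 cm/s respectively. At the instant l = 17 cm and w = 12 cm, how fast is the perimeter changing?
24 cm/s

P = 2(l + w)
dP/dt = 2(dl/dt + dw/dt) = 2(5 + 7) = 24 cm/s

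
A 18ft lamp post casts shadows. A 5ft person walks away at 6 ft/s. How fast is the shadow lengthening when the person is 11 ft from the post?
30/13 ft/s

By similar triangles: 18/(x+s) = 5/s
Solving: s = 5x/13
ds/dt = 5/13 · dx/dt = 5/13 · 6 = 30/13 ft/s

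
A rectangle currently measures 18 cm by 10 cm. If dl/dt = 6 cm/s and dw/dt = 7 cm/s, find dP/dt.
26 cm/s

P = 2(l + w)
dP/dt = 2(dl/dt + dw/dt) = 2(6 + 7) = 26 cm/s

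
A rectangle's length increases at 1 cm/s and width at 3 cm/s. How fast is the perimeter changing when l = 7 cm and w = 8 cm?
8 cm/s

P = 2(l + w)
dP/dt = 2(dl/dt + dw/dt) = 2(1 + 3) = 8 cm/s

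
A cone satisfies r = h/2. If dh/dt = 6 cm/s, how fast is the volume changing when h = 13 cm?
507π/2 cm³/s

V = (1/3)π(h/2)²h = πh³/12
dV/dt = πh²/4 · 6
At h = 13: dV/dt = 507π/2 cm³/s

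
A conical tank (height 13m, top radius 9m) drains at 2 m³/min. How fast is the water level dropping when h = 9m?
338/(6561π) ≈ 0.0164 m/min

r/h = 9/13, so r = (9/13)h
V = (1/3)πr²h = (1/3)π((9/13)h)²h = (27/169)πh³
dV/dh = (81/169)πh²
dh/dt = (dV/dt)/(dV/dh) = -2/((81/169)π·9²) = -338/(6561π) m/min
The level is dropping at 338/(6561π) ≈ 0.0164 m/min.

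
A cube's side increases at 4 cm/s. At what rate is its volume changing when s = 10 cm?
1200 cm³/s

V = s³
dV/dt = 3s² · ds/dt = 3·10²·4 = 1200 cm³/s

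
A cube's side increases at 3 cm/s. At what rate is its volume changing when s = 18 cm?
2916 cm³/s

V = s³
dV/dt = 3s² · ds/dt = 3·18²·3 = 2916 cm³/s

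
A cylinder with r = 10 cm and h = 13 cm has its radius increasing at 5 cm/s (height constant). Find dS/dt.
330π cm²/s

S = 2πrh + 2πr² (lateral + bases)
dS/dt = (2πh + 4πr)·dr/dt = (2π·13 + 4π·10)·5
= 330π cm²/s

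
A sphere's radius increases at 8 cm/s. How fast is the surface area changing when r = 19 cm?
1216π cm²/s

S = 4πr²
dS/dt = dS/dr · dr/dt = 8πr · 8
At r = 19: dS/dt = 1216π cm²/s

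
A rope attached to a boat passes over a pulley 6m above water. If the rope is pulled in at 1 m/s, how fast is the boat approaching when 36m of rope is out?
6√35/35 ≈ 1.014 m/s

rope² = x² + 6²
x = √(36² - 6²) = 6√35
dx/dt = (rope/x) · d(rope)/dt = (36/(6√35)) · (-1) = -6√35/35 m/s
The boat approaches at 6√35/35 ≈ 1.014 m/s.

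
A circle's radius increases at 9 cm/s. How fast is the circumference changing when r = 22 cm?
18π cm/s

C = 2πr
dC/dt = 2π · dr/dt = 2π · 9 = 18π cm/s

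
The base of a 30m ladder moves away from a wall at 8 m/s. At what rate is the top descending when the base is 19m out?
152√11/77 ≈ 6.547 m/s

x² + y² = 30²
2x·dx/dt + 2y·dy/dt = 0
dy/dt = -x/y · dx/dt = -19/(7√11) · 8 = -152√11/77 m/s
The top is descending at 152√11/77 ≈ 6.547 m/s.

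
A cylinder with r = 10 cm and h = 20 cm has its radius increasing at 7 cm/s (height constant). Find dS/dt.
560π cm²/s

S = 2πrh + 2πr² (lateral + bases)
dS/dt = (2πh + 4πr)·dr/dt = (2π·20 + 4π·10)·7
= 560π cm²/s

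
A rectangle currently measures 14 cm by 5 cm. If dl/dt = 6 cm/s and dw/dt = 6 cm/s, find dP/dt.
24 cm/s

P = 2(l + w)
dP/dt = 2(dl/dt + dw/dt) = 2(6 + 6) = 24 cm/s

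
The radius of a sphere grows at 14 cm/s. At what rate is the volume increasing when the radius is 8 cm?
3584π cm³/s

V = (4/3)πr³
dV/dt = dV/dr · dr/dt = 4πr² · 14
At r = 8: dV/dt = 3584π cm³/s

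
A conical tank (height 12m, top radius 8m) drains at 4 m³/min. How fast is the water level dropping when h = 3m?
1/π ≈ 0.3183 m/min

r/h = 8/12, so r = (2/3)h
V = (1/3)πr²h = (1/3)π((2/3)h)²h = (4/27)πh³
dV/dh = (4/9)πh²
dh/dt = (dV/dt)/(dV/dh) = -4/((4/9)π·3²) = -1/π m/min
The level is dropping at 1/π ≈ 0.3183 m/min.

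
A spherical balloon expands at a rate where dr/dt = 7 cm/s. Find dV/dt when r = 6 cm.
1008π cm³/s

V = (4/3)πr³
dV/dt = dV/dr · dr/dt = 4πr² · 7
At r = 6: dV/dt = 1008π cm³/s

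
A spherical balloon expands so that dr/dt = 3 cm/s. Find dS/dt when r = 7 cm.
168π cm²/s

S = 4πr²
dS/dt = dS/dr · dr/dt = 8πr · 3
At r = 7: dS/dt = 168π cm²/s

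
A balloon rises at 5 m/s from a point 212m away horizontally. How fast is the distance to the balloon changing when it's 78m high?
195√12757/12757 ≈ 1.726 m/s

z² = 212² + y²
z = √(212² + 78²) = 2√12757
dz/dt = y/z · dy/dt = 78/(2√12757) · 5 = 195√12757/12757 ≈ 1.726 m/s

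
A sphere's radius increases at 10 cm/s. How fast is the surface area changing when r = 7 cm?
560π cm²/s

S = 4πr²
dS/dt = dS/dr · dr/dt = 8πr · 10
At r = 7: dS/dt = 560π cm²/s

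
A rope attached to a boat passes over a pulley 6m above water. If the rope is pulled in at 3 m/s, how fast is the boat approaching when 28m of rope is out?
42√187/187 ≈ 3.071 m/s

rope² = x² + 6²
x = √(28² - 6²) = 2√187
dx/dt = (rope/x) · d(rope)/dt = (28/(2√187)) · (-3) = -42√187/187 m/s
The boat approaches at 42√187/187 ≈ 3.071 m/s.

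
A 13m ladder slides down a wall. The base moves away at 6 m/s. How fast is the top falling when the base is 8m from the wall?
16√105/35 ≈ 4.684 m/s

x² + y² = 13²
2x·dx/dt + 2y·dy/dt = 0
dy/dt = -x/y · dx/dt = -8/√105 · 6 = -16√105/35 m/s
The top is descending at 16√105/35 ≈ 4.684 m/s.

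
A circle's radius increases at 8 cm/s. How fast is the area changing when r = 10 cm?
160π cm²/s

A = πr²
dA/dt = 2πr · dr/dt = 2π(10)(8) = 160π cm²/s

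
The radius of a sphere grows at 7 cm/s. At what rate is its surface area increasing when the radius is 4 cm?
224π cm²/s

S = 4πr²
dS/dt = dS/dr · dr/dt = 8πr · 7
At r = 4: dS/dt = 224π cm²/s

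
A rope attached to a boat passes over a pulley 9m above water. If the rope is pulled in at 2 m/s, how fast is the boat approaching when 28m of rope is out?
56√703/703 ≈ 2.112 m/s

rope² = x² + 9²
x = √(28² - 9²) = √703
dx/dt = (rope/x) · d(rope)/dt = (28/√703) · (-2) = -56√703/703 m/s
The boat approaches at 56√703/703 ≈ 2.112 m/s.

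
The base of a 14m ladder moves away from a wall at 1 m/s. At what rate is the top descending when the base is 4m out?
2√5/15 ≈ 0.2981 m/s

x² + y² = 14²
2x·dx/dt + 2y·dy/dt = 0
dy/dt = -x/y · dx/dt = -4/(6√5) · 1 = -2√5/15 m/s
The top is descending at 2√5/15 ≈ 0.2981 m/s.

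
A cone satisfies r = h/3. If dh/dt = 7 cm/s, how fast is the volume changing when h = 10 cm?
700π/9 cm³/s

V = (1/3)π(h/3)²h = πh³/27
dV/dt = πh²/9 · 7
At h = 10: dV/dt = 700π/9 cm³/s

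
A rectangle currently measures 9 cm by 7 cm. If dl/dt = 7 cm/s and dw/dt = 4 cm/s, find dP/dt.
22 cm/s

P = 2(l + w)
dP/dt = 2(dl/dt + dw/dt) = 2(7 + 4) = 22 cm/s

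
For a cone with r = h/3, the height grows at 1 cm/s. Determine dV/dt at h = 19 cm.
361π/9 cm³/s

V = (1/3)π(h/3)²h = πh³/27
dV/dt = πh²/9 · 1
At h = 19: dV/dt = 361π/9 cm³/s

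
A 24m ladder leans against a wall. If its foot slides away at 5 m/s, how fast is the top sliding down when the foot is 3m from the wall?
5√7/21 ≈ 0.6299 m/s

x² + y² = 24²
2x·dx/dt + 2y·dy/dt = 0
dy/dt = -x/y · dx/dt = -3/(9√7) · 5 = -5√7/21 m/s
The top is descending at 5√7/21 ≈ 0.6299 m/s.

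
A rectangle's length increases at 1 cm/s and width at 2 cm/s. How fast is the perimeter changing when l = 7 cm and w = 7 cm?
6 cm/s

P = 2(l + w)
dP/dt = 2(dl/dt + dw/dt) = 2(1 + 2) = 6 cm/s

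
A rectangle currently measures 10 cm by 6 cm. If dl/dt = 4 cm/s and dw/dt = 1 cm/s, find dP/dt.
10 cm/s

P = 2(l + w)
dP/dt = 2(dl/dt + dw/dt) = 2(4 + 1) = 10 cm/s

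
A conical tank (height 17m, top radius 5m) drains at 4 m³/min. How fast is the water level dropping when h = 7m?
1156/(1225π) ≈ 0.3004 m/min

r/h = 5/17, so r = (5/17)h
V = (1/3)πr²h = (1/3)π((5/17)h)²h = (25/867)πh³
dV/dh = (25/289)πh²
dh/dt = (dV/dt)/(dV/dh) = -4/((25/289)π·7²) = -1156/(1225π) m/min
The level is dropping at 1156/(1225π) ≈ 0.3004 m/min.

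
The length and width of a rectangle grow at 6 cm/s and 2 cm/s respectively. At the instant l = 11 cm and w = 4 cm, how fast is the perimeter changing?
16 cm/s

P = 2(l + w)
dP/dt = 2(dl/dt + dw/dt) = 2(6 + 2) = 16 cm/s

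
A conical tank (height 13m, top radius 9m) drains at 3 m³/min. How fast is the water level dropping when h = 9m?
169/(2187π) ≈ 0.0246 m/min

r/h = 9/13, so r = (9/13)h
V = (1/3)πr²h = (1/3)π((9/13)h)²h = (27/169)πh³
dV/dh = (81/169)πh²
dh/dt = (dV/dt)/(dV/dh) = -3/((81/169)π·9²) = -169/(2187π) m/min
The level is dropping at 169/(2187π) ≈ 0.0246 m/min.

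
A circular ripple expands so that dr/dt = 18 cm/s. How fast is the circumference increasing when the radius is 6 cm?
36π cm/s

C = 2πr
dC/dt = 2π · dr/dt = 2π · 18 = 36π cm/s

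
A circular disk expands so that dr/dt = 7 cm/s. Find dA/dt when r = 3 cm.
42π cm²/s

A = πr²
dA/dt = 2πr · dr/dt = 2π(3)(7) = 42π cm²/s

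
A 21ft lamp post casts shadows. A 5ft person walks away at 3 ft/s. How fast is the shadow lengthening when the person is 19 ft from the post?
15/16 ft/s

By similar triangles: 21/(x+s) = 5/s
Solving: s = 5x/16
ds/dt = 5/16 · dx/dt = 5/16 · 3 = 15/16 ft/s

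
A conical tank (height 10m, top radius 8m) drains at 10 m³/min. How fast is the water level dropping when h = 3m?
125/(72π) ≈ 0.5526 m/min

r/h = 8/10, so r = (4/5)h
V = (1/3)πr²h = (1/3)π((4/5)h)²h = (16/75)πh³
dV/dh = (16/25)πh²
dh/dt = (dV/dt)/(dV/dh) = -10/((16/25)π·3²) = -125/(72π) m/min
The level is dropping at 125/(72π) ≈ 0.5526 m/min.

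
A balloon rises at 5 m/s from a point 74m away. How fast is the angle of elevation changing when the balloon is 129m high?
0.016729 rad/s

tan(θ) = y/74
sec²(θ) · dθ/dt = (1/74) · dy/dt
dθ/dt = cos²(θ)/74 · 5 = 74/(74² + 129²) · 5
dθ/dt = 0.016729 rad/s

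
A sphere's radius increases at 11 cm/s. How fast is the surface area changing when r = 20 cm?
1760π cm²/s

S = 4πr²
dS/dt = dS/dr · dr/dt = 8πr · 11
At r = 20: dS/dt = 1760π cm²/s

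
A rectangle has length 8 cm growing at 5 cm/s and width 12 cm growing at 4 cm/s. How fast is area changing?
92 cm²/s

A = lw
dA/dt = w·dl/dt + l·dw/dt = 12·5 + 8·4 = 92 cm²/s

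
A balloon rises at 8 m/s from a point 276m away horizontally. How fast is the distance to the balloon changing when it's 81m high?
216√9193/9193 ≈ 2.253 m/s

z² = 276² + y²
z = √(276² + 81²) = 3√9193
dz/dt = y/z · dy/dt = 81/(3√9193) · 8 = 216√9193/9193 ≈ 2.253 m/s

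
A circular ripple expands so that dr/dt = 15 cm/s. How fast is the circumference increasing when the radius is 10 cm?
30π cm/s

C = 2πr
dC/dt = 2π · dr/dt = 2π · 15 = 30π cm/s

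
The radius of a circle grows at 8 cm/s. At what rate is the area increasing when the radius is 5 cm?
80π cm²/s

A = πr²
dA/dt = 2πr · dr/dt = 2π(5)(8) = 80π cm²/s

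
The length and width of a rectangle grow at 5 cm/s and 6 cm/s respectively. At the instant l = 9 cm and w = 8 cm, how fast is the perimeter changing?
22 cm/s

P = 2(l + w)
dP/dt = 2(dl/dt + dw/dt) = 2(5 + 6) = 22 cm/s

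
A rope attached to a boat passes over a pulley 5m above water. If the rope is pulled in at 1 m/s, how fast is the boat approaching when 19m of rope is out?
19√21/84 ≈ 1.037 m/s

rope² = x² + 5²
x = √(19² - 5²) = 4√21
dx/dt = (rope/x) · d(rope)/dt = (19/(4√21)) · (-1) = -19√21/84 m/s
The boat approaches at 19√21/84 ≈ 1.037 m/s.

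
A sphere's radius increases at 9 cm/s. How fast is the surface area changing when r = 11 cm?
792π cm²/s

S = 4πr²
dS/dt = dS/dr · dr/dt = 8πr · 9
At r = 11: dS/dt = 792π cm²/s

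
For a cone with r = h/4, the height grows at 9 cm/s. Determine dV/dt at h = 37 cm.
12321π/16 cm³/s

V = (1/3)π(h/4)²h = πh³/48
dV/dt = πh²/16 · 9
At h = 37: dV/dt = 12321π/16 cm³/s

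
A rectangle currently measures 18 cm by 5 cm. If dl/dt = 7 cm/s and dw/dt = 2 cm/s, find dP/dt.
18 cm/s

P = 2(l + w)
dP/dt = 2(dl/dt + dw/dt) = 2(7 + 2) = 18 cm/s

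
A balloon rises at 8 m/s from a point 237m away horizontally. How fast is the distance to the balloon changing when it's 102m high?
272√7397/7397 ≈ 3.163 m/s

z² = 237² + y²
z = √(237² + 102²) = 3√7397
dz/dt = y/z · dy/dt = 102/(3√7397) · 8 = 272√7397/7397 ≈ 3.163 m/s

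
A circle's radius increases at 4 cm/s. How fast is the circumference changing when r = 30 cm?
8π cm/s

C = 2πr
dC/dt = 2π · dr/dt = 2π · 4 = 8π cm/s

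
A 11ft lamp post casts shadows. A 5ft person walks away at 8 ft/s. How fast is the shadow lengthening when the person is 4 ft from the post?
20/3 ft/s

By similar triangles: 11/(x+s) = 5/s
Solving: s = 5x/6
ds/dt = 5/6 · dx/dt = 5/6 · 8 = 20/3 ft/s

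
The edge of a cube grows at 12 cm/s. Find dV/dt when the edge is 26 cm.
24336 cm³/s

V = s³
dV/dt = 3s² · ds/dt = 3·26²·12 = 24336 cm³/s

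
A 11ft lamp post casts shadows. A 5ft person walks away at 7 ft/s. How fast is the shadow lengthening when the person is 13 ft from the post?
35/6 ft/s

By similar triangles: 11/(x+s) = 5/s
Solving: s = 5x/6
ds/dt = 5/6 · dx/dt = 5/6 · 7 = 35/6 ft/s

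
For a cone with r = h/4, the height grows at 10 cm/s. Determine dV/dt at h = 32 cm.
640π cm³/s

V = (1/3)π(h/4)²h = πh³/48
dV/dt = πh²/16 · 10
At h = 32: dV/dt = 640π cm³/s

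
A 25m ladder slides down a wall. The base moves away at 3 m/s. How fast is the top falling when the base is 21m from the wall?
63√46/92 ≈ 4.644 m/s

x² + y² = 25²
2x·dx/dt + 2y·dy/dt = 0
dy/dt = -x/y · dx/dt = -21/(2√46) · 3 = -63√46/92 m/s
The top is descending at 63√46/92 ≈ 4.644 m/s.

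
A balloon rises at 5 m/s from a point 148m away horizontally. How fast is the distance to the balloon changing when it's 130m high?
325√9701/9701 ≈ 3.3 m/s

z² = 148² + y²
z = √(148² + 130²) = 2√9701
dz/dt = y/z · dy/dt = 130/(2√9701) · 5 = 325√9701/9701 ≈ 3.3 m/s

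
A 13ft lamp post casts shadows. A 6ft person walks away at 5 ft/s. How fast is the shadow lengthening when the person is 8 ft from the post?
30/7 ft/s

By similar triangles: 13/(x+s) = 6/s
Solving: s = 6x/7
ds/dt = 6/7 · dx/dt = 6/7 · 5 = 30/7 ft/s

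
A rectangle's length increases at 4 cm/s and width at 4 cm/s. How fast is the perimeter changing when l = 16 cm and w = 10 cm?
16 cm/s

P = 2(l + w)
dP/dt = 2(dl/dt + dw/dt) = 2(4 + 4) = 16 cm/s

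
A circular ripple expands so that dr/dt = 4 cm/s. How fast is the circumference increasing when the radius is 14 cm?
8π cm/s

C = 2πr
dC/dt = 2π · dr/dt = 2π · 4 = 8π cm/s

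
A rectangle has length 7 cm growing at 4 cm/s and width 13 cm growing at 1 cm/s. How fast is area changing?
59 cm²/s

A = lw
dA/dt = w·dl/dt + l·dw/dt = 13·4 + 7·1 = 59 cm²/s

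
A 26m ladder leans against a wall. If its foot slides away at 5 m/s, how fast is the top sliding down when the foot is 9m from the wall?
9√595/119 ≈ 1.845 m/s

x² + y² = 26²
2x·dx/dt + 2y·dy/dt = 0
dy/dt = -x/y · dx/dt = -9/√595 · 5 = -9√595/119 m/s
The top is descending at 9√595/119 ≈ 1.845 m/s.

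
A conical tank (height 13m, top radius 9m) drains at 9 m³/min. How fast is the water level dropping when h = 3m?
169/(81π) ≈ 0.6641 m/min

r/h = 9/13, so r = (9/13)h
V = (1/3)πr²h = (1/3)π((9/13)h)²h = (27/169)πh³
dV/dh = (81/169)πh²
dh/dt = (dV/dt)/(dV/dh) = -9/((81/169)π·3²) = -169/(81π) m/min
The level is dropping at 169/(81π) ≈ 0.6641 m/min.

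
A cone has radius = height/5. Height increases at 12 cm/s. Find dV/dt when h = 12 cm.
1728π/25 cm³/s

V = (1/3)π(h/5)²h = πh³/75
dV/dt = πh²/25 · 12
At h = 12: dV/dt = 1728π/25 cm³/s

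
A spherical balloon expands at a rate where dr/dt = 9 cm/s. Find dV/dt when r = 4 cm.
576π cm³/s

V = (4/3)πr³
dV/dt = dV/dr · dr/dt = 4πr² · 9
At r = 4: dV/dt = 576π cm³/s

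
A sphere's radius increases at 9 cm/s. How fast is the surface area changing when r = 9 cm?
648π cm²/s

S = 4πr²
dS/dt = dS/dr · dr/dt = 8πr · 9
At r = 9: dS/dt = 648π cm²/s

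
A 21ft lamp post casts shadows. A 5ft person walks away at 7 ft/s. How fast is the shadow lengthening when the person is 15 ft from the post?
35/16 ft/s

By similar triangles: 21/(x+s) = 5/s
Solving: s = 5x/16
ds/dt = 5/16 · dx/dt = 5/16 · 7 = 35/16 ft/s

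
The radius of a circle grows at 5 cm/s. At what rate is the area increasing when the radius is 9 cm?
90π cm²/s

A = πr²
dA/dt = 2πr · dr/dt = 2π(9)(5) = 90π cm²/s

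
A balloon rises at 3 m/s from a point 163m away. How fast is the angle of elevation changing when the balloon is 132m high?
0.011115 rad/s

tan(θ) = y/163
sec²(θ) · dθ/dt = (1/163) · dy/dt
dθ/dt = cos²(θ)/163 · 3 = 163/(163² + 132²) · 3
dθ/dt = 0.011115 rad/s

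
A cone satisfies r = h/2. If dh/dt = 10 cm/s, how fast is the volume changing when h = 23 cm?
2645π/2 cm³/s

V = (1/3)π(h/2)²h = πh³/12
dV/dt = πh²/4 · 10
At h = 23: dV/dt = 2645π/2 cm³/s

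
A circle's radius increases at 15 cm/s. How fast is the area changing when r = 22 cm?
660π cm²/s

A = πr²
dA/dt = 2πr · dr/dt = 2π(22)(15) = 660π cm²/s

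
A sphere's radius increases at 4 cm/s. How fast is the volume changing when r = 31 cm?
15376π cm³/s

V = (4/3)πr³
dV/dt = dV/dr · dr/dt = 4πr² · 4
At r = 31: dV/dt = 15376π cm³/s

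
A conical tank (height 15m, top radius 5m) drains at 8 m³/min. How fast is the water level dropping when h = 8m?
9/(8π) ≈ 0.3581 m/min

r/h = 5/15, so r = (1/3)h
V = (1/3)πr²h = (1/3)π((1/3)h)²h = (1/27)πh³
dV/dh = (1/9)πh²
dh/dt = (dV/dt)/(dV/dh) = -8/((1/9)π·8²) = -9/(8π) m/min
The level is dropping at 9/(8π) ≈ 0.3581 m/min.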